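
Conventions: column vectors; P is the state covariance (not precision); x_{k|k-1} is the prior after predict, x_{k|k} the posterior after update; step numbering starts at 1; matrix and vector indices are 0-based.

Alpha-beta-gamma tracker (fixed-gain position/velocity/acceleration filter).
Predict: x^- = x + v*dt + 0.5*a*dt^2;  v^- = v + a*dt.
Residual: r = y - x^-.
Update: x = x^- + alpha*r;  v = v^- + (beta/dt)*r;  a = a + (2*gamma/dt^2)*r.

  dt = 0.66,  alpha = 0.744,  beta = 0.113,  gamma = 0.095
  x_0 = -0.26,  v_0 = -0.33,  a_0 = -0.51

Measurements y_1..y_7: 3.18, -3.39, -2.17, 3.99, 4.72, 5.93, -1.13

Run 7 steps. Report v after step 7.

v_post = 3.5566

step 1: x_pred=-0.5889  r=3.7689  x^+=2.2152  v^+=-0.0213  a^+=1.1339
step 2: x_pred=2.4481  r=-5.8381  x^+=-1.8955  v^+=-0.2725  a^+=-1.4125
step 3: x_pred=-2.3829  r=0.2129  x^+=-2.2245  v^+=-1.1683  a^+=-1.3197
step 4: x_pred=-3.2830  r=7.2730  x^+=2.1281  v^+=-0.7940  a^+=1.8527
step 5: x_pred=2.0076  r=2.7124  x^+=4.0256  v^+=0.8931  a^+=3.0358
step 6: x_pred=5.2763  r=0.6537  x^+=5.7626  v^+=3.0087  a^+=3.3209
step 7: x_pred=8.4717  r=-9.6017  x^+=1.3280  v^+=3.5566  a^+=-0.8671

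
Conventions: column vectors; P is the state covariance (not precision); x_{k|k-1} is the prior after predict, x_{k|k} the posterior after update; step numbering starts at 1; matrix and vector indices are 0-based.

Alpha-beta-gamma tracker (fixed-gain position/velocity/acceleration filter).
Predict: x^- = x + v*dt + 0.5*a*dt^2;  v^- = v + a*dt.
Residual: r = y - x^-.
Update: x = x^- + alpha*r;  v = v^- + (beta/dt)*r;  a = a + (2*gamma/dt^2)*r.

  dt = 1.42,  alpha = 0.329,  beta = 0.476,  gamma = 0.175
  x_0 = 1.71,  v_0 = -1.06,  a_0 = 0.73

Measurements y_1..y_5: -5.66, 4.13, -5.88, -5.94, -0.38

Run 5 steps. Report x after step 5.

x_post = -3.6660

step 1: x_pred=0.9408  r=-6.6008  x^+=-1.2309  v^+=-2.2361  a^+=-0.4157
step 2: x_pred=-4.8252  r=8.9552  x^+=-1.8790  v^+=0.1755  a^+=1.1387
step 3: x_pred=-0.4818  r=-5.3982  x^+=-2.2578  v^+=-0.0172  a^+=0.2017
step 4: x_pred=-2.0788  r=-3.8612  x^+=-3.3491  v^+=-1.0251  a^+=-0.4685
step 5: x_pred=-5.2772  r=4.8972  x^+=-3.6660  v^+=-0.0488  a^+=0.3815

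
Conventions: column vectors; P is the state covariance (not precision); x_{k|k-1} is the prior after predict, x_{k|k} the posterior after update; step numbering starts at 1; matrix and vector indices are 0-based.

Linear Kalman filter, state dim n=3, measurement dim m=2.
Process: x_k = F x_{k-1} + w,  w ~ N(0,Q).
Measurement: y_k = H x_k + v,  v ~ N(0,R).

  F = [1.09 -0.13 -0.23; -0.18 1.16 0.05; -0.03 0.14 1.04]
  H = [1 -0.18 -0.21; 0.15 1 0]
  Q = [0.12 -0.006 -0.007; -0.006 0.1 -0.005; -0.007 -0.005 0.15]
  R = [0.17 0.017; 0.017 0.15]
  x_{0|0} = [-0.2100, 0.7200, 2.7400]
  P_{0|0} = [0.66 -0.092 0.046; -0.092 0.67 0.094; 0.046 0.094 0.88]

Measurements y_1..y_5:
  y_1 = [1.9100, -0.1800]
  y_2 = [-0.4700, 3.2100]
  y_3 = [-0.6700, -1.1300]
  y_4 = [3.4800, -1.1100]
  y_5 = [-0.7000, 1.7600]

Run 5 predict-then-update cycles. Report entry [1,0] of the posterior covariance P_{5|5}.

step 1: x^-=[-0.9527, 1.0100, 2.9567]  P^-=[0.9707 -0.3864 -0.2289; -0.3864 1.0736 0.2640; -0.2289 0.2640 1.1408]  S=[1.4810 -0.4549; -0.4549 1.1295]  K=[0.7638 0.0944; -0.1742 0.8290; -0.3264 0.0719]  nu=[3.6654, -1.0471]  x^+=[1.7482, -0.4967, 1.6852]  P^+=[0.1621 0.0028 0.1435; 0.0028 0.1210 -0.0163; 0.1435 -0.0163 0.9559]
step 2: x^-=[1.5826, -0.8065, 1.6306]  P^-=[0.2915 -0.0452 -0.0763; -0.0452 0.2648 0.0182; -0.0763 0.0182 1.1727]  S=[0.5714 -0.0323; -0.0323 0.4078]  K=[0.5546 0.0404; -0.1340 0.6221; -0.5718 -0.0287]  nu=[-1.8553, 3.7792]  x^+=[0.7062, 1.7929, 2.5828]  P^+=[0.1165 -0.0020 0.1042; -0.0020 0.0913 -0.0297; 0.1042 -0.0297 0.9866]
step 3: x^-=[-0.0574, 2.0818, 2.9160]  P^-=[0.2587 -0.0384 -0.1250; -0.0384 0.2246 0.0062; -0.1250 0.0062 1.2039]  S=[0.5559 -0.0194; -0.0194 0.3689]  K=[0.5261 0.0287; -0.1238 0.5868; -0.6842 -0.0699]  nu=[0.3745, -3.2032]  x^+=[0.0478, 0.1559, 2.8836]  P^+=[0.1051 -0.0025 0.0747; -0.0025 0.0863 -0.0333; 0.0747 -0.0333 0.9437]
step 4: x^-=[-0.6314, 0.3164, 3.0194]  P^-=[0.2576 -0.0375 -0.1474; -0.0375 0.2177 0.0043; -0.1474 0.0043 1.1582]  S=[0.5614 -0.0163; -0.0163 0.3623]  K=[0.5267 0.0269; -0.1214 0.5800; -0.6994 -0.0806]  nu=[4.8024, -1.3317]  x^+=[1.8624, -1.0388, -0.2322]  P^+=[0.1020 -0.0023 0.0592; -0.0023 0.0853 -0.0329; 0.0592 -0.0329 0.8830]
step 5: x^-=[2.2184, -1.5518, -0.4428]  P^-=[0.2584 -0.0374 -0.1504; -0.0374 0.2164 0.0044; -0.1504 0.0044 1.0936]  S=[0.5605 -0.0157; -0.0157 0.3610]  K=[0.5300 0.0270; -0.1215 0.5786; -0.6817 -0.0800]  nu=[-3.2907, 2.9791]  x^+=[0.5546, 0.5718, 1.5620]  P^+=[0.1011 -0.0021 0.0519; -0.0021 0.0850 -0.0314; 0.0519 -0.0314 0.8325]

P_post[1,0] = -0.0021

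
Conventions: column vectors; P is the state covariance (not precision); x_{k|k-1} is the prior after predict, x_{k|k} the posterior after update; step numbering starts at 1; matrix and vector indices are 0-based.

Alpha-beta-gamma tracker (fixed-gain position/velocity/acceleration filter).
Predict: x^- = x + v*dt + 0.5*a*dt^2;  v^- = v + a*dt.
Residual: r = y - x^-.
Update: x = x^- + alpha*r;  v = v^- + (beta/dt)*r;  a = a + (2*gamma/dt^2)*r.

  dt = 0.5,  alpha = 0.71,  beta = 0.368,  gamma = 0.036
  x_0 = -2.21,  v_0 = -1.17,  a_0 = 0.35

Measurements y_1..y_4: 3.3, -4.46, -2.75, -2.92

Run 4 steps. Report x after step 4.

step 1: x_pred=-2.7512  r=6.0512  x^+=1.5451  v^+=3.4587  a^+=2.0928
step 2: x_pred=3.5361  r=-7.9961  x^+=-2.1411  v^+=-1.3800  a^+=-0.2101
step 3: x_pred=-2.8574  r=0.1074  x^+=-2.7811  v^+=-1.4060  a^+=-0.1792
step 4: x_pred=-3.5066  r=0.5866  x^+=-3.0901  v^+=-1.0639  a^+=-0.0103

x_post = -3.0901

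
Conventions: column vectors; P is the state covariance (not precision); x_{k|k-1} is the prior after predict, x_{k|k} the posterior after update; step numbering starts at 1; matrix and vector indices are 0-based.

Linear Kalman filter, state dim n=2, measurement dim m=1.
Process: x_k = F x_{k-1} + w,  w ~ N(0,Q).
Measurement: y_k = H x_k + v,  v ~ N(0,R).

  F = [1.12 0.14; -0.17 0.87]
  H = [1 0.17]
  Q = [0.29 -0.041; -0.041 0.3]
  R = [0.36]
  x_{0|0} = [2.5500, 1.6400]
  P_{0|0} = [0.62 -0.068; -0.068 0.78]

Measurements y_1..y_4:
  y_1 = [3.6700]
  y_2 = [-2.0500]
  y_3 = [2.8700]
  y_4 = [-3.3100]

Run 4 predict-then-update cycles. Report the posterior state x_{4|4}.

step 1: x^-=[3.0856, 0.9933]  P^-=[1.0617 -0.1287; -0.1287 0.9284]  S=[1.4048]  K=[0.7402; 0.0207]  nu=[0.4155]  x^+=[3.3932, 1.0019]  P^+=[0.2920 -0.1503; -0.1503 0.9278]
step 2: x^-=[3.9406, 0.2948]  P^-=[0.6274 -0.1264; -0.1264 1.0551]  S=[0.9749]  K=[0.6215; 0.0543]  nu=[-6.0408]  x^+=[0.1864, -0.0332]  P^+=[0.2508 -0.1593; -0.1593 1.0523]
step 3: x^-=[0.2041, -0.0606]  P^-=[0.5753 -0.1121; -0.1121 1.1508]  S=[0.9305]  K=[0.5978; 0.0898]  nu=[2.6762]  x^+=[1.8040, 0.1798]  P^+=[0.2428 -0.1620; -0.1620 1.1433]
step 4: x^-=[2.0456, -0.1502]  P^-=[0.5661 -0.1020; -0.1020 1.2203]  S=[0.9267]  K=[0.5922; 0.1138]  nu=[-5.3301]  x^+=[-1.1107, -0.7569]  P^+=[0.2411 -0.1644; -0.1644 1.2083]

x_post = [-1.1107, -0.7569]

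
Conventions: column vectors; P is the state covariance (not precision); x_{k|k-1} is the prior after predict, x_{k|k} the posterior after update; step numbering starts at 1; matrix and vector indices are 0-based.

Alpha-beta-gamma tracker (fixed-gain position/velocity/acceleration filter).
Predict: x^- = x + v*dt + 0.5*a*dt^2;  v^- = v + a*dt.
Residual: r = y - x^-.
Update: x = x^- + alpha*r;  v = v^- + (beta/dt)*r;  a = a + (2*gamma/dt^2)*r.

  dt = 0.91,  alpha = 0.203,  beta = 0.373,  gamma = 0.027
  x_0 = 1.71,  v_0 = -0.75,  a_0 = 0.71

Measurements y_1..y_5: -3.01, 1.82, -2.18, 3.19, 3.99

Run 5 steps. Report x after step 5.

step 1: x_pred=1.3215  r=-4.3315  x^+=0.4422  v^+=-1.8793  a^+=0.4275
step 2: x_pred=-1.0910  r=2.9110  x^+=-0.5000  v^+=-0.2971  a^+=0.6174
step 3: x_pred=-0.5148  r=-1.6652  x^+=-0.8528  v^+=-0.4178  a^+=0.5088
step 4: x_pred=-1.0224  r=4.2124  x^+=-0.1673  v^+=1.7718  a^+=0.7835
step 5: x_pred=1.7694  r=2.2206  x^+=2.2202  v^+=3.3949  a^+=0.9283

x_post = 2.2202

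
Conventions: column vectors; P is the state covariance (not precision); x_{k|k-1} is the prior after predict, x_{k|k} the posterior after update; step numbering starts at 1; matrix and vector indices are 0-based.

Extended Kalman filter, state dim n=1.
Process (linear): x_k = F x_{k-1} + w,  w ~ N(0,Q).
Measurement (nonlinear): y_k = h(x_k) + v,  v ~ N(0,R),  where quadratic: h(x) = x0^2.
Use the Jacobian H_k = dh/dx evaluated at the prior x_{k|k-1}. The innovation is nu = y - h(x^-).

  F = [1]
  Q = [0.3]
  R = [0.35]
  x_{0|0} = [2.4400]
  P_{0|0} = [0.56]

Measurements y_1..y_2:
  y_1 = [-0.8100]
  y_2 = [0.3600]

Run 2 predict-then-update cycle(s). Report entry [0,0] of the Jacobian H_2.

H_jac[0,0] = 2.1546

step 1: x^-=[2.4400]  P^-=[0.8600]  H_jac=[4.8800]  S=[20.8304]  K=[0.2015]  nu=[-6.7636]  x^+=[1.0773]  P^+=[0.0145]
step 2: x^-=[1.0773]  P^-=[0.3145]  H_jac=[2.1546]  S=[1.8098]  K=[0.3744]  nu=[-0.8006]  x^+=[0.7776]  P^+=[0.0608]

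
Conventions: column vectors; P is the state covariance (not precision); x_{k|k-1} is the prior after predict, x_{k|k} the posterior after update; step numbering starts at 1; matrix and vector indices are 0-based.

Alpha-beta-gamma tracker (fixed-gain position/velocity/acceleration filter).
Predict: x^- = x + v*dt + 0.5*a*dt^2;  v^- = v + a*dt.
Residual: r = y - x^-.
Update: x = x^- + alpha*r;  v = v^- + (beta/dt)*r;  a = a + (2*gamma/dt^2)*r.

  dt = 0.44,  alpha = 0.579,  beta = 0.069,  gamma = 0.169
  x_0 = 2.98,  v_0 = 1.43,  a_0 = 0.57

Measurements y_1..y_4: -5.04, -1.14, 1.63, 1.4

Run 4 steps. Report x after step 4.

x_post = -1.6096

step 1: x_pred=3.6644  r=-8.7044  x^+=-1.3755  v^+=0.3158  a^+=-14.6267
step 2: x_pred=-2.6524  r=1.5124  x^+=-1.7767  v^+=-5.8828  a^+=-11.9863
step 3: x_pred=-5.5254  r=7.1554  x^+=-1.3824  v^+=-10.0347  a^+=0.5061
step 4: x_pred=-5.7487  r=7.1487  x^+=-1.6096  v^+=-8.6909  a^+=12.9868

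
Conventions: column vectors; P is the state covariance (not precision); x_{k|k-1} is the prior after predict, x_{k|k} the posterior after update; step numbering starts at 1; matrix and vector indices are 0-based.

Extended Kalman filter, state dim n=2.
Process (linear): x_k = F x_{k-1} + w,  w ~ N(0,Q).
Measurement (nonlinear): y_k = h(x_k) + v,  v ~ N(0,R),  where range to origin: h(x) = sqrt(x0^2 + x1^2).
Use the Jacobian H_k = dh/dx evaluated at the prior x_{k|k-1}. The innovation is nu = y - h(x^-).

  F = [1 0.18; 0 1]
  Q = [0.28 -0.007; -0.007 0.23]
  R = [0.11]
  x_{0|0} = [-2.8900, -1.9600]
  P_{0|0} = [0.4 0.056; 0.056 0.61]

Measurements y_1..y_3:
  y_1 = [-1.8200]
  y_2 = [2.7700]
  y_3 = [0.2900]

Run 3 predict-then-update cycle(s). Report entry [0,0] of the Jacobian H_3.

step 1: x^-=[-3.2428, -1.9600]  P^-=[0.7199 0.1588; 0.1588 0.8400]  H_jac=[-0.8558 -0.5173]  S=[1.0027]  K=[-0.6964; -0.5689]  nu=[-5.6091]  x^+=[0.6635, 1.2310]  P^+=[0.2336 -0.2384; -0.2384 0.5155]
step 2: x^-=[0.8851, 1.2310]  P^-=[0.4445 -0.1527; -0.1527 0.7455]  H_jac=[0.5838 0.8119]  S=[0.6082]  K=[0.2228; 0.8487]  nu=[1.2538]  x^+=[1.1645, 2.2951]  P^+=[0.4143 -0.2677; -0.2677 0.3074]
step 3: x^-=[1.5776, 2.2951]  P^-=[0.6079 -0.2193; -0.2193 0.5374]  H_jac=[0.5665 0.8241]  S=[0.4653]  K=[0.3516; 0.6849]  nu=[-2.4950]  x^+=[0.7003, 0.5863]  P^+=[0.5504 -0.3314; -0.3314 0.3192]

H_jac[0,0] = 0.5665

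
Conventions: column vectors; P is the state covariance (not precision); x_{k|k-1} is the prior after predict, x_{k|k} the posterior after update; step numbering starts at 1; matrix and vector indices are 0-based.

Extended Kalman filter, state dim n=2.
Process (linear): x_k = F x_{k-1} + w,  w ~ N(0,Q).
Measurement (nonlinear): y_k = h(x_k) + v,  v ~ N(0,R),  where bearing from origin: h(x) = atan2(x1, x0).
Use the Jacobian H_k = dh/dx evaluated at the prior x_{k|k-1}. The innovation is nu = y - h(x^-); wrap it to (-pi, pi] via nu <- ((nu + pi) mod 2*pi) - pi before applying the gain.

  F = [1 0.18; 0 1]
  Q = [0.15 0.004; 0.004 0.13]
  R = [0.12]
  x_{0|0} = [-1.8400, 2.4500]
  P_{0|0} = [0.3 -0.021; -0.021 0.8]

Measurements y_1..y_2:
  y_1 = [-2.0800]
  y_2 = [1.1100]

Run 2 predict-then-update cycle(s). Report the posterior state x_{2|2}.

step 1: x^-=[-1.3990, 2.4500]  P^-=[0.4684 0.1270; 0.1270 0.9300]  H_jac=[-0.3078 -0.1758]  S=[0.2068]  K=[-0.8049; -0.9792]  nu=[2.1136]  x^+=[-3.1001, 0.3803]  P^+=[0.3344 -0.0360; -0.0360 0.7317]
step 2: x^-=[-3.0317, 0.3803]  P^-=[0.4951 0.0997; 0.0997 0.8617]  H_jac=[-0.0407 -0.3247]  S=[0.2143]  K=[-0.2451; -1.3245]  nu=[-1.9068]  x^+=[-2.5643, 2.9059]  P^+=[0.4822 0.0301; 0.0301 0.4857]

x_post = [-2.5643, 2.9059]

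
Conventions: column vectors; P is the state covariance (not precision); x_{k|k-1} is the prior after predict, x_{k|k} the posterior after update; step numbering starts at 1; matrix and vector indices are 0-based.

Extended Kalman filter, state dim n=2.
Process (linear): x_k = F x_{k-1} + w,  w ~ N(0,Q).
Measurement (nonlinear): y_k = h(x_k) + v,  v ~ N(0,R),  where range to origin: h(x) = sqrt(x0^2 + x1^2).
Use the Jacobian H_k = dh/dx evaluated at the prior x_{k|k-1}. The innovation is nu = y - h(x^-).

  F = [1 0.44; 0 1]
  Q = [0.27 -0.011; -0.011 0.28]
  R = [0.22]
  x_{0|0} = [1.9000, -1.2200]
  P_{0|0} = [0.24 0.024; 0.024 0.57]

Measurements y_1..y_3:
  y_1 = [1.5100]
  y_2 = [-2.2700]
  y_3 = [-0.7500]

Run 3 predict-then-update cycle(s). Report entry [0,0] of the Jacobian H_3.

step 1: x^-=[1.3632, -1.2200]  P^-=[0.6415 0.2638; 0.2638 0.8500]  H_jac=[0.7452 -0.6669]  S=[0.6920]  K=[0.4365; -0.5351]  nu=[-0.3194]  x^+=[1.2238, -1.0491]  P^+=[0.5096 0.4254; 0.4254 0.6519]
step 2: x^-=[0.7622, -1.0491]  P^-=[1.2802 0.7013; 0.7013 0.9319]  H_jac=[0.5878 -0.8090]  S=[0.6053]  K=[0.3058; -0.5646]  nu=[-3.5667]  x^+=[-0.3286, 0.9647]  P^+=[1.2236 0.8058; 0.8058 0.7389]
step 3: x^-=[0.0958, 0.9647]  P^-=[2.3457 1.1199; 1.1199 1.0189]  H_jac=[0.0988 0.9951]  S=[1.4722]  K=[0.9145; 0.7639]  nu=[-1.7194]  x^+=[-1.4765, -0.3488]  P^+=[1.1146 0.0915; 0.0915 0.1598]

H_jac[0,0] = 0.0988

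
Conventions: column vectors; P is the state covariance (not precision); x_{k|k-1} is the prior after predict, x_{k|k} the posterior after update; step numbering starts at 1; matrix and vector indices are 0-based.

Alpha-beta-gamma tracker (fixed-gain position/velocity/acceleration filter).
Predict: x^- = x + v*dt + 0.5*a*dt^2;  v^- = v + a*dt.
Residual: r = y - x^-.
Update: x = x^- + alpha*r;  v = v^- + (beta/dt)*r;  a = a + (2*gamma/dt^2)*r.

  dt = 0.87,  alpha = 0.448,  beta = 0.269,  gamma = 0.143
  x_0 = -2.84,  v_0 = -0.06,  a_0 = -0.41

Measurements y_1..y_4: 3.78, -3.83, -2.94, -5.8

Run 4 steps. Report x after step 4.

x_post = -3.2037

step 1: x_pred=-3.0474  r=6.8274  x^+=0.0113  v^+=1.6943  a^+=2.1698
step 2: x_pred=2.3065  r=-6.1365  x^+=-0.4427  v^+=1.6846  a^+=-0.1489
step 3: x_pred=0.9666  r=-3.9066  x^+=-0.7836  v^+=0.3471  a^+=-1.6251
step 4: x_pred=-1.0966  r=-4.7034  x^+=-3.2037  v^+=-2.5210  a^+=-3.4023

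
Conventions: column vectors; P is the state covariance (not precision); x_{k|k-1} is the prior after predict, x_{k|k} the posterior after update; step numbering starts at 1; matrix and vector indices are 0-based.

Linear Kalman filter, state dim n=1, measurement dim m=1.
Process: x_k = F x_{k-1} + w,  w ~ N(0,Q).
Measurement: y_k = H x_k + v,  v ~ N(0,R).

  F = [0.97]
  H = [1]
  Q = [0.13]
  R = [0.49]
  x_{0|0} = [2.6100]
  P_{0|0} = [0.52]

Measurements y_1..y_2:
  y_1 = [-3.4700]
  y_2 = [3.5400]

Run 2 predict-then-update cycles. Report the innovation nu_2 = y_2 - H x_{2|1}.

step 1: x^-=[2.5317]  P^-=[0.6193]  S=[1.1093]  K=[0.5583]  nu=[-6.0017]  x^+=[-0.8189]  P^+=[0.2736]
step 2: x^-=[-0.7943]  P^-=[0.3874]  S=[0.8774]  K=[0.4415]  nu=[4.3343]  x^+=[1.1194]  P^+=[0.2163]

innov = [4.3343]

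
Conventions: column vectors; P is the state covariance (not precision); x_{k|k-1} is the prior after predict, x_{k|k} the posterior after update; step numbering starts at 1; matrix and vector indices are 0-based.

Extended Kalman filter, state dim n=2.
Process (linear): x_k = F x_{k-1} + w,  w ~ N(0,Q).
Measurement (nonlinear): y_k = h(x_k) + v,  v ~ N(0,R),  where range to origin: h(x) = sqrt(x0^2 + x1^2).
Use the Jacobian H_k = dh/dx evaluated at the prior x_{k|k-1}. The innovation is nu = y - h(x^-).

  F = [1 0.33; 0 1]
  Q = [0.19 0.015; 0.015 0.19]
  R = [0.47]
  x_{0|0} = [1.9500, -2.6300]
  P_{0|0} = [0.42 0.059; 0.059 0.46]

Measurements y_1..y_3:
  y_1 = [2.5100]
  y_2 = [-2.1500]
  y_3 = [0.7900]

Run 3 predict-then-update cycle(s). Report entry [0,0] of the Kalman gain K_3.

K[0,0] = 0.7447

step 1: x^-=[1.0821, -2.6300]  P^-=[0.6990 0.2258; 0.2258 0.6500]  H_jac=[0.3805 -0.9248]  S=[0.9682]  K=[0.0590; -0.5321]  nu=[-0.3339]  x^+=[1.0624, -2.4523]  P^+=[0.6957 0.2562; 0.2562 0.3759]
step 2: x^-=[0.2531, -2.4523]  P^-=[1.0957 0.3953; 0.3953 0.5659]  H_jac=[0.1027 -0.9947]  S=[0.9607]  K=[-0.2921; -0.5436]  nu=[-4.6153]  x^+=[1.6015, 0.0568]  P^+=[1.0137 0.2427; 0.2427 0.2819]
step 3: x^-=[1.6202, 0.0568]  P^-=[1.3946 0.3507; 0.3507 0.4719]  H_jac=[0.9994 0.0350]  S=[1.8880]  K=[0.7447; 0.1944]  nu=[-0.8312]  x^+=[1.0012, -0.1048]  P^+=[0.3475 0.0774; 0.0774 0.4006]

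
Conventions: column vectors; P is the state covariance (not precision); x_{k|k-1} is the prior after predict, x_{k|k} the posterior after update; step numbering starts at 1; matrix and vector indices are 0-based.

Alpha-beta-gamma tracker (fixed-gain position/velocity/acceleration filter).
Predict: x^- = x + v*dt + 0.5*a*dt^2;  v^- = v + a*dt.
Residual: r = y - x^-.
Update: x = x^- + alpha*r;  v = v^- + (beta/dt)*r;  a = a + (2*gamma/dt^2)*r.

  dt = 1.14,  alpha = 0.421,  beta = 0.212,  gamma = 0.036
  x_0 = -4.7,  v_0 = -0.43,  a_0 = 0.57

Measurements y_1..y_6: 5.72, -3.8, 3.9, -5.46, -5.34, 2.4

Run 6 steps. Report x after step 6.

x_post = 1.0472

step 1: x_pred=-4.8198  r=10.5398  x^+=-0.3826  v^+=2.1798  a^+=1.1539
step 2: x_pred=2.8523  r=-6.6523  x^+=0.0517  v^+=2.2582  a^+=0.7854
step 3: x_pred=3.1364  r=0.7636  x^+=3.4579  v^+=3.2956  a^+=0.8277
step 4: x_pred=7.7526  r=-13.2126  x^+=2.1901  v^+=1.7820  a^+=0.0957
step 5: x_pred=4.2838  r=-9.6238  x^+=0.2322  v^+=0.1014  a^+=-0.4375
step 6: x_pred=0.0635  r=2.3365  x^+=1.0472  v^+=0.0372  a^+=-0.3080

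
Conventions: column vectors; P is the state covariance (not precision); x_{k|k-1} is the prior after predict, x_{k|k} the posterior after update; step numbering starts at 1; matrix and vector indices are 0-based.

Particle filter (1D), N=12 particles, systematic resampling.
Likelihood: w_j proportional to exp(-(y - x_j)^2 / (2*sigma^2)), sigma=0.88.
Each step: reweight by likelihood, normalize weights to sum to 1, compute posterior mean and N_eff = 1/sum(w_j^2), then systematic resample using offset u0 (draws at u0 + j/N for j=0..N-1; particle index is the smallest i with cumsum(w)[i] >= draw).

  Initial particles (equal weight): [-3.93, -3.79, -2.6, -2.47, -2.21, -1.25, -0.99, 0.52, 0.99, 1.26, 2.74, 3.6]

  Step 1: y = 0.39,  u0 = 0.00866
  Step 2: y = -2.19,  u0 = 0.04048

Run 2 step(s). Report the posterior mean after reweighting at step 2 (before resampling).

step 1: w=[0.0000, 0.0000, 0.0011, 0.0017, 0.0044, 0.0604, 0.1003, 0.3394, 0.2720, 0.2105, 0.0097, 0.0004]  mean=0.5475  Neff=4.0433  idx=[5, 6, 7, 7, 7, 7, 8, 8, 8, 8, 9, 9]
step 2: w=[0.5644, 0.3940, 0.0087, 0.0087, 0.0087, 0.0087, 0.0015, 0.0015, 0.0015, 0.0015, 0.0005, 0.0005]  mean=-1.0705  Neff=2.1093  idx=[0, 0, 0, 0, 0, 0, 0, 1, 1, 1, 1, 1]

post_mean = -1.0705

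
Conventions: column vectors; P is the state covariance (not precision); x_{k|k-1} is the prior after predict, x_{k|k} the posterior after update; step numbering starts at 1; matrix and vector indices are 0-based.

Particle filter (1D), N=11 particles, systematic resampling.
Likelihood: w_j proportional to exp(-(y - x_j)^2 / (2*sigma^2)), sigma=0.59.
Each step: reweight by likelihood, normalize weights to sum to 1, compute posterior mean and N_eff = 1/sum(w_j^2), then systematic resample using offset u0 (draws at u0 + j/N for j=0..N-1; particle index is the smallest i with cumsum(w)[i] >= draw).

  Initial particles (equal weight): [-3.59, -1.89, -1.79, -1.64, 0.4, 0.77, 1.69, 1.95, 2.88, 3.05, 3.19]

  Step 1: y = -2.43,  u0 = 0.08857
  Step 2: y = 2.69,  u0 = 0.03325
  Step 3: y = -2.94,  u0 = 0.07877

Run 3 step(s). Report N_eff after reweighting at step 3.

N_eff = 9.8105

step 1: w=[0.0820, 0.3725, 0.3144, 0.2311, 0.0000, 0.0000, 0.0000, 0.0000, 0.0000, 0.0000, 0.0000]  mean=-1.9401  Neff=3.3585  idx=[1, 1, 1, 1, 1, 2, 2, 2, 3, 3, 3]
step 2: w=[0.0112, 0.0112, 0.0112, 0.0112, 0.0112, 0.0410, 0.0410, 0.0410, 0.2737, 0.2737, 0.2737]  mean=-1.6724  Neff=4.3397  idx=[2, 6, 8, 8, 8, 9, 9, 9, 10, 10, 10]
step 3: w=[0.1786, 0.1302, 0.0768, 0.0768, 0.0768, 0.0768, 0.0768, 0.0768, 0.0768, 0.0768, 0.0768]  mean=-1.7042  Neff=9.8105  idx=[0, 0, 1, 2, 3, 4, 6, 7, 8, 9, 10]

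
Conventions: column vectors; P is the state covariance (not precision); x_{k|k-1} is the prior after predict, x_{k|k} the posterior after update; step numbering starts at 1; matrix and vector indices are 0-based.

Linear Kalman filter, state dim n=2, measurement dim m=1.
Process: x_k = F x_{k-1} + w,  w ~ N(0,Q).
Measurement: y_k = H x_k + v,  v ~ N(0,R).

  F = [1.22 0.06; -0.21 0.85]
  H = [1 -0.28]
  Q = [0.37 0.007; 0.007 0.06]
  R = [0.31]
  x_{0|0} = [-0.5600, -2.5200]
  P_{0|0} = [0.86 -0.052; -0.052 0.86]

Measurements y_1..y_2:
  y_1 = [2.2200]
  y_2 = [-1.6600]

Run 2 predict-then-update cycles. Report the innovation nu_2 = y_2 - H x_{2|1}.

step 1: x^-=[-0.8344, -2.0244]  P^-=[1.6455 -0.2227; -0.2227 0.7378]  S=[2.1381]  K=[0.7988; -0.2008]  nu=[2.4876]  x^+=[1.1526, -2.5239]  P^+=[0.2813 0.1202; 0.1202 0.6516]
step 2: x^-=[1.2548, -2.3874]  P^-=[0.8086 0.0913; 0.0913 0.5003]  S=[1.1067]  K=[0.7075; -0.0441]  nu=[-3.5832]  x^+=[-1.2805, -2.2295]  P^+=[0.2546 0.1258; 0.1258 0.4981]

innov = [-3.5832]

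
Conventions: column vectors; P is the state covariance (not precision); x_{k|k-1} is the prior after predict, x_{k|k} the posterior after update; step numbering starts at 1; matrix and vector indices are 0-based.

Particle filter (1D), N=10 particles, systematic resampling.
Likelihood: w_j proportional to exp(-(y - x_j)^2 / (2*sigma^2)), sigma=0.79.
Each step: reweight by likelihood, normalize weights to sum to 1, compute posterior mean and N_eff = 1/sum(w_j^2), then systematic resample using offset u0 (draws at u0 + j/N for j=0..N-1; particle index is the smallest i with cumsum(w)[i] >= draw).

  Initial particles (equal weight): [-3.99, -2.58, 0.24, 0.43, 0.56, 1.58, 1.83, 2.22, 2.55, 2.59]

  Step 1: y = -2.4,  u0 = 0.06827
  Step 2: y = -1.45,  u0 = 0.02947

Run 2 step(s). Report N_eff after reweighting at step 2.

N_eff = 9.0314

step 1: w=[0.1186, 0.8758, 0.0034, 0.0015, 0.0008, 0.0000, 0.0000, 0.0000, 0.0000, 0.0000]  mean=-2.7307  Neff=1.2804  idx=[0, 1, 1, 1, 1, 1, 1, 1, 1, 1]
step 2: w=[0.0018, 0.1109, 0.1109, 0.1109, 0.1109, 0.1109, 0.1109, 0.1109, 0.1109, 0.1109]  mean=-2.5825  Neff=9.0314  idx=[1, 2, 3, 3, 4, 5, 6, 7, 8, 9]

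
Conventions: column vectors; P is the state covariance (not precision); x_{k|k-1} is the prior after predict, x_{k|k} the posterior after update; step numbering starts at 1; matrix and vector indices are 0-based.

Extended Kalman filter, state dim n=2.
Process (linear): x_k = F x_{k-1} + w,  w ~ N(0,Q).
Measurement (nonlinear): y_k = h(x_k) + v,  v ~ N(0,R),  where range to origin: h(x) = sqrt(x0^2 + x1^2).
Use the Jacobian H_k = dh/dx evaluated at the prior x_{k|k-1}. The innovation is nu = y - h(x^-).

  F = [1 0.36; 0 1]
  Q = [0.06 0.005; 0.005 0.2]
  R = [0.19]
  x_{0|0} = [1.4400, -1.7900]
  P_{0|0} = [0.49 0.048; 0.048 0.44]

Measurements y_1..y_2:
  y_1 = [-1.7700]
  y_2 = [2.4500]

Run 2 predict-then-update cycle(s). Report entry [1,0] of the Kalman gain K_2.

step 1: x^-=[0.7956, -1.7900]  P^-=[0.6416 0.2114; 0.2114 0.6400]  H_jac=[0.4062 -0.9138]  S=[0.6733]  K=[0.1001; -0.7410]  nu=[-3.7288]  x^+=[0.4223, 0.9732]  P^+=[0.6348 0.2614; 0.2614 0.2702]
step 2: x^-=[0.7727, 0.9732]  P^-=[0.9180 0.3636; 0.3636 0.4702]  H_jac=[0.6218 0.7832]  S=[1.1875]  K=[0.7205; 0.5005]  nu=[1.2073]  x^+=[1.6426, 1.5775]  P^+=[0.3016 -0.0646; -0.0646 0.1727]

K[1,0] = 0.5005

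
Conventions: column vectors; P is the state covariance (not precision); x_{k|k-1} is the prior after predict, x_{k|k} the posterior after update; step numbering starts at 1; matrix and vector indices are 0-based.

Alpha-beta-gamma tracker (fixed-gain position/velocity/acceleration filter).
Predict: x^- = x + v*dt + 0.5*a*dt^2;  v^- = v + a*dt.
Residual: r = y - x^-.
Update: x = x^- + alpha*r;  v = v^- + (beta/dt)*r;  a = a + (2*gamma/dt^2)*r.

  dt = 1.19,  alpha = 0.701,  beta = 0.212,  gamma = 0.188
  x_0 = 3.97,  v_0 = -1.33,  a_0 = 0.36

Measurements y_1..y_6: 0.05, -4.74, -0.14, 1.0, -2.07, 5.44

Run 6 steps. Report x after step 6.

x_post = 4.2541

step 1: x_pred=2.6422  r=-2.5922  x^+=0.8251  v^+=-1.3634  a^+=-0.3283
step 2: x_pred=-1.0298  r=-3.7102  x^+=-3.6307  v^+=-2.4150  a^+=-1.3134
step 3: x_pred=-7.4345  r=7.2945  x^+=-2.3211  v^+=-2.6784  a^+=0.6234
step 4: x_pred=-5.0670  r=6.0670  x^+=-0.8140  v^+=-0.8557  a^+=2.2343
step 5: x_pred=-0.2503  r=-1.8197  x^+=-1.5259  v^+=1.4789  a^+=1.7512
step 6: x_pred=1.4739  r=3.9661  x^+=4.2541  v^+=4.2694  a^+=2.8042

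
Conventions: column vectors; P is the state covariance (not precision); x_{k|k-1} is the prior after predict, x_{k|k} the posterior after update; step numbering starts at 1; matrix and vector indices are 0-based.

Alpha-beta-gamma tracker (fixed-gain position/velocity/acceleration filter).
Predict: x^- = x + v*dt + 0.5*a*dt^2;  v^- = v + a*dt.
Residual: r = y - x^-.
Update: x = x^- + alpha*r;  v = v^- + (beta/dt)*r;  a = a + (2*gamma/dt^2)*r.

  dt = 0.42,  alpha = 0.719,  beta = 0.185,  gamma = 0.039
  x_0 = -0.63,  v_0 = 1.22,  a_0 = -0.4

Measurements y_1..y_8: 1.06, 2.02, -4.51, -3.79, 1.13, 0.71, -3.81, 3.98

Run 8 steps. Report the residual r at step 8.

step 1: x_pred=-0.1529  r=1.2129  x^+=0.7192  v^+=1.5862  a^+=0.1363
step 2: x_pred=1.3974  r=0.6226  x^+=1.8451  v^+=1.9177  a^+=0.4116
step 3: x_pred=2.6868  r=-7.1968  x^+=-2.4877  v^+=-1.0794  a^+=-2.7707
step 4: x_pred=-3.1854  r=-0.6046  x^+=-3.6201  v^+=-2.5094  a^+=-3.0380
step 5: x_pred=-4.9420  r=6.0720  x^+=-0.5762  v^+=-1.1108  a^+=-0.3531
step 6: x_pred=-1.0739  r=1.7839  x^+=0.2087  v^+=-0.4733  a^+=0.4357
step 7: x_pred=0.0484  r=-3.8584  x^+=-2.7258  v^+=-1.9898  a^+=-1.2704
step 8: x_pred=-3.6736  r=7.6536  x^+=1.8293  v^+=0.8478  a^+=2.1139

resid = 7.6536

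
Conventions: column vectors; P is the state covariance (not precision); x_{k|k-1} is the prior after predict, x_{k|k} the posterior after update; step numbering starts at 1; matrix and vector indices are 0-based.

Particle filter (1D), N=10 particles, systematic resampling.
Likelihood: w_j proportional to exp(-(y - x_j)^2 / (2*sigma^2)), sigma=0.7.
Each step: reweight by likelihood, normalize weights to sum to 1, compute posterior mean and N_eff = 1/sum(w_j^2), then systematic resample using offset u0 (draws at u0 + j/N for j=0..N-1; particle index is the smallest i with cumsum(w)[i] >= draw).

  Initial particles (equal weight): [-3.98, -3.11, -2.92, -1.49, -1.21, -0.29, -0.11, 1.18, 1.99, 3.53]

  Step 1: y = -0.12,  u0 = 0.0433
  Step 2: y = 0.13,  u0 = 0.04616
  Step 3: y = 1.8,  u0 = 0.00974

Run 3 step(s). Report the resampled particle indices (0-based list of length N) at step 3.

resampled_idx = [0, 1, 3, 4, 5, 6, 7, 7, 8, 9]

step 1: w=[0.0000, 0.0000, 0.0001, 0.0565, 0.1142, 0.3727, 0.3838, 0.0684, 0.0041, 0.0000]  mean=-0.2844  Neff=3.2553  idx=[3, 4, 5, 5, 5, 5, 6, 6, 6, 7]
step 2: w=[0.0102, 0.0238, 0.1242, 0.1242, 0.1242, 0.1242, 0.1402, 0.1402, 0.1402, 0.0483]  mean=-0.1774  Neff=8.0808  idx=[2, 2, 3, 4, 5, 6, 6, 7, 8, 8]
step 3: w=[0.0648, 0.0648, 0.0648, 0.0648, 0.0648, 0.1352, 0.1352, 0.1352, 0.1352, 0.1352]  mean=-0.1683  Neff=8.8994  idx=[0, 1, 3, 4, 5, 6, 7, 7, 8, 9]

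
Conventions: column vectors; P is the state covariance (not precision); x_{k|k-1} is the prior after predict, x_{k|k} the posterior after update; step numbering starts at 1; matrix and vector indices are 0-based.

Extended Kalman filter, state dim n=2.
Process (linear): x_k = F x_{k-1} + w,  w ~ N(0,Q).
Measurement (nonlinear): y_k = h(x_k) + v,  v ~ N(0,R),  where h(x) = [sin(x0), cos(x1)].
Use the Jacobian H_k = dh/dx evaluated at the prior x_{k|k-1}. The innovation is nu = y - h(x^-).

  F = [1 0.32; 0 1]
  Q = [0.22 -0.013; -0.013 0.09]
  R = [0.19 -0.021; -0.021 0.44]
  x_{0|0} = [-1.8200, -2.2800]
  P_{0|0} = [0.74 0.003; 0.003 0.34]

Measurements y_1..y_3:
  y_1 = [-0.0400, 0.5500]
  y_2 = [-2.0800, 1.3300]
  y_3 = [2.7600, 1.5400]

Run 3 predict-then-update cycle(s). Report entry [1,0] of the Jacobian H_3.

step 1: x^-=[-2.5496, -2.2800]  P^-=[0.9967 0.0988; 0.0988 0.4300]  H_jac=[-0.8298 0.0000; 0.0000 0.7589]  S=[0.8764 -0.0832; -0.0832 0.6876]  K=[-0.9443 -0.0052; -0.0491 0.4686]  nu=[0.5180, 1.2012]  x^+=[-3.0451, -1.7425]  P^+=[0.2161 0.0231; 0.0231 0.2731]
step 2: x^-=[-3.6027, -1.7425]  P^-=[0.4788 0.0975; 0.0975 0.3631]  H_jac=[-0.8956 0.0000; 0.0000 0.9853]  S=[0.5740 -0.1070; -0.1070 0.7925]  K=[-0.7431 0.0208; -0.0697 0.4420]  nu=[-2.5249, 1.5009]  x^+=[-1.6950, -0.9032]  P^+=[0.1581 0.0251; 0.0251 0.1989]
step 3: x^-=[-1.9841, -0.9032]  P^-=[0.4146 0.0758; 0.0758 0.2889]  H_jac=[-0.4016 0.0000; 0.0000 0.7853]  S=[0.2569 -0.0449; -0.0449 0.6181]  K=[-0.6395 0.0498; -0.0550 0.3630]  nu=[3.6758, 0.9209]  x^+=[-4.2889, -0.7712]  P^+=[0.3052 0.0450; 0.0450 0.2048]

H_jac[1,0] = 0.0000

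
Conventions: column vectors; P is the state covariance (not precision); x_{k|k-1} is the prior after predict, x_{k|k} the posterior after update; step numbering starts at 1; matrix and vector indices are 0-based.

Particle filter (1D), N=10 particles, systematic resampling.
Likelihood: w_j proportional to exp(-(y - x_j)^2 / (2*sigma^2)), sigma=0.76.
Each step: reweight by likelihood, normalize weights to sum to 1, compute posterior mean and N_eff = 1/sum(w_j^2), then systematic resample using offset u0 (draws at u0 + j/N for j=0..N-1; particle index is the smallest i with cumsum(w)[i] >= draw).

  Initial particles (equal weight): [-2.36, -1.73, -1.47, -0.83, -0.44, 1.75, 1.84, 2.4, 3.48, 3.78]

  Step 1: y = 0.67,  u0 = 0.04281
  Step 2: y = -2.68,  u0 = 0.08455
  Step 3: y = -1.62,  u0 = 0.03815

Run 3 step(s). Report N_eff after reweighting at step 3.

step 1: w=[0.0003, 0.0054, 0.0151, 0.1132, 0.2733, 0.2893, 0.2428, 0.0595, 0.0009, 0.0002]  mean=0.8531  Neff=4.2740  idx=[3, 4, 4, 4, 5, 5, 5, 6, 6, 7]
step 2: w=[0.5701, 0.1433, 0.1433, 0.1433, 0.0000, 0.0000, 0.0000, 0.0000, 0.0000, 0.0000]  mean=-0.6623  Neff=2.5866  idx=[0, 0, 0, 0, 0, 1, 1, 2, 3, 3]
step 3: w=[0.1321, 0.1321, 0.1321, 0.1321, 0.1321, 0.0679, 0.0679, 0.0679, 0.0679, 0.0679]  mean=-0.6976  Neff=9.0669  idx=[0, 1, 1, 2, 3, 4, 4, 6, 7, 9]

N_eff = 9.0669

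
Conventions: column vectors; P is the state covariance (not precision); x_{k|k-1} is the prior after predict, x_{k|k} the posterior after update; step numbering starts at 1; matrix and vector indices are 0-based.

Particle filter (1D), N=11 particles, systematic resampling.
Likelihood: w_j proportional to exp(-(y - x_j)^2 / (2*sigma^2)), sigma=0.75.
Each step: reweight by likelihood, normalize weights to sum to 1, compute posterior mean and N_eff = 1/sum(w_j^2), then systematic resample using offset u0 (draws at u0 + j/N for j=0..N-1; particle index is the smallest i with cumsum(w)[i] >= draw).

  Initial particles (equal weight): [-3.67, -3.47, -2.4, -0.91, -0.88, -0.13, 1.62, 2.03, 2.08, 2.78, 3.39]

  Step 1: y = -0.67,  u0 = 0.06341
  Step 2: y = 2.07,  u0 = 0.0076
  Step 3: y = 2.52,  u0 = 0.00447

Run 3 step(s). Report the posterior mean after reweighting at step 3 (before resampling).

step 1: w=[0.0001, 0.0003, 0.0253, 0.3434, 0.3475, 0.2789, 0.0034, 0.0006, 0.0004, 0.0000, 0.0000]  mean=-0.7093  Neff=3.1531  idx=[3, 3, 3, 3, 4, 4, 4, 4, 5, 5, 5]
step 2: w=[0.0085, 0.0085, 0.0085, 0.0085, 0.0100, 0.0100, 0.0100, 0.0100, 0.3087, 0.3087, 0.3087]  mean=-0.1864  Neff=3.4894  idx=[0, 8, 8, 8, 8, 9, 9, 9, 10, 10, 10]
step 3: w=[0.0015, 0.0999, 0.0999, 0.0999, 0.0999, 0.0999, 0.0999, 0.0999, 0.0999, 0.0999, 0.0999]  mean=-0.1312  Neff=10.0293  idx=[1, 1, 2, 3, 4, 5, 6, 7, 8, 9, 10]

post_mean = -0.1312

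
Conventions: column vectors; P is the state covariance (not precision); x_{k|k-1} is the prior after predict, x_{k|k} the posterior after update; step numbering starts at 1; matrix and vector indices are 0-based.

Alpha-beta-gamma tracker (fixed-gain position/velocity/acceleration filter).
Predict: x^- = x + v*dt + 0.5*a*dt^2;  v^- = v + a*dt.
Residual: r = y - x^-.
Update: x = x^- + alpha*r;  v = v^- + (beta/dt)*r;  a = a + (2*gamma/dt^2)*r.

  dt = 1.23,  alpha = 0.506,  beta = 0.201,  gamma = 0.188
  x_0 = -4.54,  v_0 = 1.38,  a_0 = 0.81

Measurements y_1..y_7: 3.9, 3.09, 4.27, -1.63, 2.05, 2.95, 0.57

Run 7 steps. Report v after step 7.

step 1: x_pred=-2.2299  r=6.1299  x^+=0.8718  v^+=3.3780  a^+=2.3335
step 2: x_pred=6.7919  r=-3.7019  x^+=4.9188  v^+=5.6432  a^+=1.4134
step 3: x_pred=12.9291  r=-8.6591  x^+=8.5476  v^+=5.9667  a^+=-0.7386
step 4: x_pred=15.3279  r=-16.9579  x^+=6.7472  v^+=2.2870  a^+=-4.9532
step 5: x_pred=5.8134  r=-3.7634  x^+=3.9091  v^+=-4.4204  a^+=-5.8885
step 6: x_pred=-5.9822  r=8.9322  x^+=-1.4625  v^+=-10.2035  a^+=-3.6685
step 7: x_pred=-16.7879  r=17.3579  x^+=-8.0048  v^+=-11.8793  a^+=0.6454

v_post = -11.8793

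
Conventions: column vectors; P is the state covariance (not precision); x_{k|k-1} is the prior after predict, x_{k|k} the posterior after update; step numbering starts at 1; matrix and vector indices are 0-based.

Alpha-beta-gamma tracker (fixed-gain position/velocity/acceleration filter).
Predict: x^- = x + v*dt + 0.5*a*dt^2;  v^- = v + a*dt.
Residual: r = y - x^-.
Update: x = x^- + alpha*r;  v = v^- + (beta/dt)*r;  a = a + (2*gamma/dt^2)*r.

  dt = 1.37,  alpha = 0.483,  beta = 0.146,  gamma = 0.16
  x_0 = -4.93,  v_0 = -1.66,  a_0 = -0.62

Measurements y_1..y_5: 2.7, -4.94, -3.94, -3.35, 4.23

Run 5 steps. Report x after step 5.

x_post = 2.6284

step 1: x_pred=-7.7860  r=10.4860  x^+=-2.7213  v^+=-1.3919  a^+=1.1678
step 2: x_pred=-3.5323  r=-1.4077  x^+=-4.2122  v^+=0.0580  a^+=0.9278
step 3: x_pred=-3.2621  r=-0.6779  x^+=-3.5895  v^+=1.2568  a^+=0.8122
step 4: x_pred=-1.1055  r=-2.2445  x^+=-2.1896  v^+=2.1303  a^+=0.4295
step 5: x_pred=1.1321  r=3.0979  x^+=2.6284  v^+=3.0490  a^+=0.9577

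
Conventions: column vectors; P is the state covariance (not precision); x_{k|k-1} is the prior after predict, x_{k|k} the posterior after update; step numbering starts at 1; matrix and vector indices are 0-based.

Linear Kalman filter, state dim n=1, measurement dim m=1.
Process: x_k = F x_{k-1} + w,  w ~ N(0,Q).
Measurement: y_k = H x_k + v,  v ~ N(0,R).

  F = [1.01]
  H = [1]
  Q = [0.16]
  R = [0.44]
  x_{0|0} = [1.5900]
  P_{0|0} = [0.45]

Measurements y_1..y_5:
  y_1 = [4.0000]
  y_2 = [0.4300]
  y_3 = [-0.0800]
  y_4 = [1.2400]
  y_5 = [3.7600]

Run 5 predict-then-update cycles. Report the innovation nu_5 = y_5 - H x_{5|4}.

step 1: x^-=[1.6059]  P^-=[0.6190]  S=[1.0590]  K=[0.5845]  nu=[2.3941]  x^+=[3.0053]  P^+=[0.2572]
step 2: x^-=[3.0354]  P^-=[0.4224]  S=[0.8624]  K=[0.4898]  nu=[-2.6054]  x^+=[1.7593]  P^+=[0.2155]
step 3: x^-=[1.7769]  P^-=[0.3798]  S=[0.8198]  K=[0.4633]  nu=[-1.8569]  x^+=[0.9166]  P^+=[0.2039]
step 4: x^-=[0.9258]  P^-=[0.3680]  S=[0.8080]  K=[0.4554]  nu=[0.3142]  x^+=[1.0689]  P^+=[0.2004]
step 5: x^-=[1.0796]  P^-=[0.3644]  S=[0.8044]  K=[0.4530]  nu=[2.6804]  x^+=[2.2938]  P^+=[0.1993]

innov = [2.6804]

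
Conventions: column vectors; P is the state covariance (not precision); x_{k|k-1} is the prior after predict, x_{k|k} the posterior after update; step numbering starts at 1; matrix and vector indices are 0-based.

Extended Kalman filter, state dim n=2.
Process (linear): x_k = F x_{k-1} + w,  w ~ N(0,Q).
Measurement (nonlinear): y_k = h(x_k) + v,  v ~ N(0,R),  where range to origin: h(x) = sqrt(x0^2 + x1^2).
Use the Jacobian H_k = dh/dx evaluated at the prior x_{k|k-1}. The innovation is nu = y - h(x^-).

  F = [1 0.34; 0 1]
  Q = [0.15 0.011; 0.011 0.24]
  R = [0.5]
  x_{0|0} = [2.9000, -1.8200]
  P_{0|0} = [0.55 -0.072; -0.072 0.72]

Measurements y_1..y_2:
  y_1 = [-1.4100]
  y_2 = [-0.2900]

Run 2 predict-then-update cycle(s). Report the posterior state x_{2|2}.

step 1: x^-=[2.2812, -1.8200]  P^-=[0.7343 0.1838; 0.1838 0.9600]  H_jac=[0.7817 -0.6237]  S=[1.1429]  K=[0.4019; -0.3982]  nu=[-4.3283]  x^+=[0.5415, -0.0967]  P^+=[0.5496 0.3667; 0.3667 0.7788]
step 2: x^-=[0.5087, -0.0967]  P^-=[1.0390 0.6425; 0.6425 1.0188]  H_jac=[0.9824 -0.1867]  S=[1.3026]  K=[0.6915; 0.3385]  nu=[-0.8078]  x^+=[-0.0499, -0.3701]  P^+=[0.4161 0.3376; 0.3376 0.8695]

x_post = [-0.0499, -0.3701]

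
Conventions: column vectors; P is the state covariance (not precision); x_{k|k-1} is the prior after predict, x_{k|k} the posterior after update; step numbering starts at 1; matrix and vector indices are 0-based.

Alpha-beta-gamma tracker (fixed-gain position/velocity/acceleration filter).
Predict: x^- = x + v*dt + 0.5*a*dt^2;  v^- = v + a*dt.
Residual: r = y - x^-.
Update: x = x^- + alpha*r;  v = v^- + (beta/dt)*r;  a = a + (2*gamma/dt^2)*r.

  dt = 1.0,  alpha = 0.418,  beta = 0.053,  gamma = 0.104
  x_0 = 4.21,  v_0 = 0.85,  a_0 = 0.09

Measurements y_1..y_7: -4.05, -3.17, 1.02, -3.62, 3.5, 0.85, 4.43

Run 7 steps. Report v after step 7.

step 1: x_pred=5.1050  r=-9.1550  x^+=1.2782  v^+=0.4548  a^+=-1.8142
step 2: x_pred=0.8259  r=-3.9959  x^+=-0.8444  v^+=-1.5712  a^+=-2.6454
step 3: x_pred=-3.7383  r=4.7583  x^+=-1.7493  v^+=-3.9644  a^+=-1.6556
step 4: x_pred=-6.5416  r=2.9216  x^+=-5.3204  v^+=-5.4652  a^+=-1.0480
step 5: x_pred=-11.3096  r=14.8096  x^+=-5.1192  v^+=-5.7283  a^+=2.0324
step 6: x_pred=-9.8312  r=10.6812  x^+=-5.3665  v^+=-3.1297  a^+=4.2541
step 7: x_pred=-6.3692  r=10.7992  x^+=-1.8551  v^+=1.6967  a^+=6.5004

v_post = 1.6967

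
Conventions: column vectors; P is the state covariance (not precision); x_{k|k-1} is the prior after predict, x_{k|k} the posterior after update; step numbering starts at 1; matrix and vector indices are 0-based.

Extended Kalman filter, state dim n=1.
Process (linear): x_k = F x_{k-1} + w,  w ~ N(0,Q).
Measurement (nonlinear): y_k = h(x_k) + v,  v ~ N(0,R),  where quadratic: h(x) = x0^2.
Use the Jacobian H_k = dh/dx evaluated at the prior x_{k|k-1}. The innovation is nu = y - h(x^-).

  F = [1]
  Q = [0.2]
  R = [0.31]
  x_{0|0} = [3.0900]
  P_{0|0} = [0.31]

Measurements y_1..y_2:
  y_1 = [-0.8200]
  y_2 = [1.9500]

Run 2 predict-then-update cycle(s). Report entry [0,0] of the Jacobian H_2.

step 1: x^-=[3.0900]  P^-=[0.5100]  H_jac=[6.1800]  S=[19.7881]  K=[0.1593]  nu=[-10.3681]  x^+=[1.4386]  P^+=[0.0080]
step 2: x^-=[1.4386]  P^-=[0.2080]  H_jac=[2.8772]  S=[2.0318]  K=[0.2945]  nu=[-0.1196]  x^+=[1.4034]  P^+=[0.0317]

H_jac[0,0] = 2.8772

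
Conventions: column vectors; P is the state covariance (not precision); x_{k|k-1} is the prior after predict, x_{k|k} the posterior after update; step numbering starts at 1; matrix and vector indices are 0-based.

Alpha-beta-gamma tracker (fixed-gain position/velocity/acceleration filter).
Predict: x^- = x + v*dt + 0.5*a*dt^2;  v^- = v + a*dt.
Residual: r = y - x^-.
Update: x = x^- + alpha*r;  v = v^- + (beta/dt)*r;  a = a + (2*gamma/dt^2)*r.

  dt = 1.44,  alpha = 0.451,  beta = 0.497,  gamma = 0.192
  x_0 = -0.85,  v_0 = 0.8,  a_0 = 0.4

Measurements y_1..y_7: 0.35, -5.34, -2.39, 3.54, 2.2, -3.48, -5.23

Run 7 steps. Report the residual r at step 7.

step 1: x_pred=0.7167  r=-0.3667  x^+=0.5513  v^+=1.2494  a^+=0.3321
step 2: x_pred=2.6948  r=-8.0348  x^+=-0.9289  v^+=-1.0455  a^+=-1.1558
step 3: x_pred=-3.6328  r=1.2428  x^+=-3.0723  v^+=-2.2810  a^+=-0.9257
step 4: x_pred=-7.3166  r=10.8566  x^+=-2.4203  v^+=0.1331  a^+=1.0848
step 5: x_pred=-1.1040  r=3.3040  x^+=0.3861  v^+=2.8355  a^+=1.6966
step 6: x_pred=6.2283  r=-9.7083  x^+=1.8499  v^+=1.9279  a^+=-0.1012
step 7: x_pred=4.5212  r=-9.7512  x^+=0.1234  v^+=-1.5833  a^+=-1.9070

resid = -9.7512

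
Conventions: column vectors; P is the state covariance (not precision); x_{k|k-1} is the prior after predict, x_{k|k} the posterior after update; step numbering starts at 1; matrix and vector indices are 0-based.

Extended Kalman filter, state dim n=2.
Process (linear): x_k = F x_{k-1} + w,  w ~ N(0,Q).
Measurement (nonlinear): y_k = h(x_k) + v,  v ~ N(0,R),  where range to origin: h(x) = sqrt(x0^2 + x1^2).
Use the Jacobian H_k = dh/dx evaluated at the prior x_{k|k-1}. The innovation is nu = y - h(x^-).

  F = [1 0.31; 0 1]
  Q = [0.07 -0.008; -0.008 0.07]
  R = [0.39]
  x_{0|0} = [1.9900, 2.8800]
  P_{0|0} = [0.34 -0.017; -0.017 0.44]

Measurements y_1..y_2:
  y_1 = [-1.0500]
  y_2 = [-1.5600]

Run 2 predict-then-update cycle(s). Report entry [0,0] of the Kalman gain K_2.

step 1: x^-=[2.8828, 2.8800]  P^-=[0.4417 0.1114; 0.1114 0.5100]  H_jac=[0.7075 0.7068]  S=[0.9772]  K=[0.4004; 0.4495]  nu=[-5.1249]  x^+=[0.8310, 0.5764]  P^+=[0.2851 -0.0645; -0.0645 0.3126]
step 2: x^-=[1.0097, 0.5764]  P^-=[0.3452 0.0244; 0.0244 0.3826]  H_jac=[0.8685 0.4958]  S=[0.7654]  K=[0.4075; 0.2755]  nu=[-2.7226]  x^+=[-0.0997, -0.1737]  P^+=[0.2181 -0.0615; -0.0615 0.3245]

K[0,0] = 0.4075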